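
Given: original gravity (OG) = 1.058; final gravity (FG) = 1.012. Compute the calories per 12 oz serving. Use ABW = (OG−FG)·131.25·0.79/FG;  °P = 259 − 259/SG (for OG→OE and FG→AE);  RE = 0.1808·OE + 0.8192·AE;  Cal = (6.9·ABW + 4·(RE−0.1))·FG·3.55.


ABW = (1.058 − 1.012)·131.25·0.79/1.012 = 4.7131
OE = 259 − 259/1.058 = 14.1985 °P
AE = 259 − 259/1.012 = 3.0711 °P
RE = 0.1808·14.1985 + 0.8192·3.0711 = 5.0830 °P
Cal = (6.9·4.7131 + 4·(5.0830−0.1))·1.012·3.55

188.4392 kcal


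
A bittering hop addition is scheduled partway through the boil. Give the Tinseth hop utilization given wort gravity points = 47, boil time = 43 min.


U = 1.65·0.000125^(GP/1000) · (1 − e^(−0.04·t))/4.15
bigness = 1.65·0.000125^(47/1000) = 1.0815
boil_factor = (1 − e^(−0.04·43))/4.15 = 0.1978
U = 1.0815 · 0.1978

0.2139


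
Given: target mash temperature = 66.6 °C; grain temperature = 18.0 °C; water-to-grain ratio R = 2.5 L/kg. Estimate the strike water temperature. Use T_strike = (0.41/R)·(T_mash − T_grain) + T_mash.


T_strike = (0.41/2.5)·(66.6 − 18.0) + 66.6

74.5704 °C


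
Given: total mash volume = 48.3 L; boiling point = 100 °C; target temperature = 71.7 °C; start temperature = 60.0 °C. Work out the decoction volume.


V_dec = V_total·(T_target − T_start)/(T_boil − T_start)
V_dec = 48.3·(71.7 − 60.0)/(100 − 60.0)

14.1278 L


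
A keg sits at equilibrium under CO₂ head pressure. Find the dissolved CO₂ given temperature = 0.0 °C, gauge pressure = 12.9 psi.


vols = (P + 14.695)·(0.01821 + 0.09011·e^(−0.04·T))
vols = (12.9 + 14.695)·(0.01821 + 0.09011·e^(−0.04·0.0))

2.9891 volumes


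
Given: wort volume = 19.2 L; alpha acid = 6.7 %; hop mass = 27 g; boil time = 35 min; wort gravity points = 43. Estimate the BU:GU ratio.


U = 1.65·0.000125^(GP/1000)·(1−e^(−0.04t))/4.15;  IBU = (α/100)·m·U·1000/V;  BU:GU = IBU/GP
U = 1.65·0.000125^(43/1000)·(1−e^(−0.04·35))/4.15 = 0.2035
IBU = (6.7/100)·27·0.2035·1000/19.2 = 19.1764
BU:GU = 19.1764/43

0.4460


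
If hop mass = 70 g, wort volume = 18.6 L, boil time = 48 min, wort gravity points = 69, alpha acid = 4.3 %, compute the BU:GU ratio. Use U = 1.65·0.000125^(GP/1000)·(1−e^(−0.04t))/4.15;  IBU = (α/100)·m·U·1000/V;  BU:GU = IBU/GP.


U = 1.65·0.000125^(69/1000)·(1−e^(−0.04·48))/4.15 = 0.1825
IBU = (4.3/100)·70·0.1825·1000/18.6 = 29.5342
BU:GU = 29.5342/69

0.4280


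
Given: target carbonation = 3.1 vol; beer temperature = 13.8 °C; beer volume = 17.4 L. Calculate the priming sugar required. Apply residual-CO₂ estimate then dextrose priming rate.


residual = 14.695·(0.01821 + 0.09011·e^(−0.04·T));  sugar = (target − residual)·4.0·V
residual = 14.695·(0.01821 + 0.09011·e^(−0.04·13.8)) = 1.0300
sugar = (3.1 − 1.0300)·4.0·17.4

144.0687 g


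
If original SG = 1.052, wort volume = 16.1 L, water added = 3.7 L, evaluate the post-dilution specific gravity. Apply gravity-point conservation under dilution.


SG_new = 1 + (SG_old − 1)·V_old/(V_old + V_water)
pts = (1.052 − 1)·1000·16.1/(16.1 + 3.7) = 42.2828
SG_new = 1 + 42.2828/1000

1.0423


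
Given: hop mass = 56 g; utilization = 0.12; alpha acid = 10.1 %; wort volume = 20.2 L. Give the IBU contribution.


IBU = (α/100)·mass·U·1000 / V
IBU = (10.1/100)·56·0.12·1000 / 20.2

33.6000 IBU


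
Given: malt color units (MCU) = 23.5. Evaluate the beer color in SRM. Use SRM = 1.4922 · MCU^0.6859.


SRM = 1.4922 · 23.5^0.6859

13.0090 SRM


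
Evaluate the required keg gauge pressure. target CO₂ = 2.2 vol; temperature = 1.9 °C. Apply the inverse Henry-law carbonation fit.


psi = vols/(0.01821 + 0.09011·e^(−0.04·T)) − 14.695
psi = 2.2/(0.01821 + 0.09011·e^(−0.04·1.9)) − 14.695

6.9318 psi


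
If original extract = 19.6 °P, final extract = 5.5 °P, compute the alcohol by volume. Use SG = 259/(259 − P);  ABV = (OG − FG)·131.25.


OG = 259/(259 − 19.6) = 1.0819
FG = 259/(259 − 5.5) = 1.0217
ABV = (1.0819 − 1.0217)·131.25

7.8980 % ABV


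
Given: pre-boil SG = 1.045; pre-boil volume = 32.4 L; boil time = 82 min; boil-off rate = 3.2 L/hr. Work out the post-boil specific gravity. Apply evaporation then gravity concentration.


V_post = V_pre − rate·(t/60);  SG_post = 1 + (SG_pre−1)·V_pre/V_post
V_post = 32.4 − 3.2·(82/60) = 28.0267
SG_post = 1 + (1.045 − 1)·32.4/28.0267

1.0520


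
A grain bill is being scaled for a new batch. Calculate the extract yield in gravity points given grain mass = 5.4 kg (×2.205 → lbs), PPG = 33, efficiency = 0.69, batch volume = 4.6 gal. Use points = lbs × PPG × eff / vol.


lbs = 5.4 × 2.205 = 11.9070
points = 11.9070 × 33 × 0.69 / 4.6

58.9397 points


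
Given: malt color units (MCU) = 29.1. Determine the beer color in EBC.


SRM = 1.4922·MCU^0.6859;  EBC = SRM·1.97
SRM = 1.4922·29.1^0.6859 = 15.0630
EBC = 15.0630·1.97

29.6741 EBC


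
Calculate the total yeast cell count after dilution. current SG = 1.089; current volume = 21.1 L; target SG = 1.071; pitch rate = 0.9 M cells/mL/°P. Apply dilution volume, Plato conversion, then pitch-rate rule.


V_w = V·((SG_c−1)/(SG_t−1)−1);  °P = 259 − 259/SG_t;  cells = rate·(V+V_w)·°P
V_w = 21.1·((1.089−1)/(1.071−1)−1) = 5.3493
V_final = 21.1 + 5.3493 = 26.4493
°P = 259 − 259/1.071 = 17.1699
cells = 0.9·26.4493·17.1699

408.7194 billion cells


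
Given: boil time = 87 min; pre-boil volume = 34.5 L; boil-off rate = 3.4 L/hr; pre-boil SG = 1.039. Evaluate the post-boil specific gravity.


V_post = V_pre − rate·(t/60);  SG_post = 1 + (SG_pre−1)·V_pre/V_post
V_post = 34.5 − 3.4·(87/60) = 29.5700
SG_post = 1 + (1.039 − 1)·34.5/29.5700

1.0455


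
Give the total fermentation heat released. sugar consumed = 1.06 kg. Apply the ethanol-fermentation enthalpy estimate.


Q = m_sugar · 590 kJ/kg
Q = 1.06 · 590

625.4000 kJ


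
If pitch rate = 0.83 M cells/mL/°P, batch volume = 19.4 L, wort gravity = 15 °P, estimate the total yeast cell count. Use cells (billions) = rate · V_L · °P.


cells = 0.83 · 19.4 · 15

241.5300 billion cells


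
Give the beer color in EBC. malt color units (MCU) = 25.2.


SRM = 1.4922·MCU^0.6859;  EBC = SRM·1.97
SRM = 1.4922·25.2^0.6859 = 13.6473
EBC = 13.6473·1.97

26.8852 EBC


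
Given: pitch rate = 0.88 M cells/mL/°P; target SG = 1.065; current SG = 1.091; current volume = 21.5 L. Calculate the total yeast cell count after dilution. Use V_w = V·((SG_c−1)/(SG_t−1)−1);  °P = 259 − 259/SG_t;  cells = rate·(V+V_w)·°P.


V_w = 21.5·((1.091−1)/(1.065−1)−1) = 8.6000
V_final = 21.5 + 8.6000 = 30.1000
°P = 259 − 259/1.065 = 15.8075
cells = 0.88·30.1000·15.8075

418.7094 billion cells


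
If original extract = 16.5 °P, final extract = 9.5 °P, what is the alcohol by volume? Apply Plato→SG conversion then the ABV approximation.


SG = 259/(259 − P);  ABV = (OG − FG)·131.25
OG = 259/(259 − 16.5) = 1.0680
FG = 259/(259 − 9.5) = 1.0381
ABV = (1.0680 − 1.0381)·131.25

3.9329 % ABV


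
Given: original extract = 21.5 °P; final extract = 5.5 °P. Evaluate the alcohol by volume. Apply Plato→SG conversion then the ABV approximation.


SG = 259/(259 − P);  ABV = (OG − FG)·131.25
OG = 259/(259 − 21.5) = 1.0905
FG = 259/(259 − 5.5) = 1.0217
ABV = (1.0905 − 1.0217)·131.25

9.0339 % ABV


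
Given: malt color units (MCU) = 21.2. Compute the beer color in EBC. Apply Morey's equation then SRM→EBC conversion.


SRM = 1.4922·MCU^0.6859;  EBC = SRM·1.97
SRM = 1.4922·21.2^0.6859 = 12.1216
EBC = 12.1216·1.97

23.8796 EBC


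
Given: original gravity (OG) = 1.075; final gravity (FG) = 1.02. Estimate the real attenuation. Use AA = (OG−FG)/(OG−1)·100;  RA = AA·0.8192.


AA = (1.075 − 1.02)/(1.075 − 1)·100 = 73.3333
RA = 73.3333·0.8192

60.0747 %


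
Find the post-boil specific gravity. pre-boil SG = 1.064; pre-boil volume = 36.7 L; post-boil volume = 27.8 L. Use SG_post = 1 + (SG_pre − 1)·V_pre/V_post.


pts_pre = (1.064 − 1)·1000 = 64.0000
pts_post = 64.0000·36.7/27.8 = 84.4892
SG_post = 1 + 84.4892/1000

1.0845


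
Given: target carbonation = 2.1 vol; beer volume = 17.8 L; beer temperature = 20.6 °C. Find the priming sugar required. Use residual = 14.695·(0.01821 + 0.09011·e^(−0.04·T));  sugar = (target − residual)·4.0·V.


residual = 14.695·(0.01821 + 0.09011·e^(−0.04·20.6)) = 0.8485
sugar = (2.1 − 0.8485)·4.0·17.8

89.1088 g


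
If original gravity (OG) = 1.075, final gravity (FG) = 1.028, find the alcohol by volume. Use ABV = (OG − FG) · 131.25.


ABV = (1.075 − 1.028) · 131.25

6.1687 % ABV


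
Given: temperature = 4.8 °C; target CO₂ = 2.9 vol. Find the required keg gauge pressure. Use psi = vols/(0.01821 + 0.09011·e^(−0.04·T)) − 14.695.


psi = 2.9/(0.01821 + 0.09011·e^(−0.04·4.8)) − 14.695

16.6298 psi


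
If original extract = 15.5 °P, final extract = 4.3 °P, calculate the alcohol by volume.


SG = 259/(259 − P);  ABV = (OG − FG)·131.25
OG = 259/(259 − 15.5) = 1.0637
FG = 259/(259 − 4.3) = 1.0169
ABV = (1.0637 − 1.0169)·131.25

6.1389 % ABV


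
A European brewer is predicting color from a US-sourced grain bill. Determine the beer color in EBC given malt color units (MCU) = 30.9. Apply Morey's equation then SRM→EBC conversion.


SRM = 1.4922·MCU^0.6859;  EBC = SRM·1.97
SRM = 1.4922·30.9^0.6859 = 15.6960
EBC = 15.6960·1.97

30.9212 EBC


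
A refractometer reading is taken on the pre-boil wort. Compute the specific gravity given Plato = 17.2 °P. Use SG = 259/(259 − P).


SG = 259/(259 − 17.2)

1.0711


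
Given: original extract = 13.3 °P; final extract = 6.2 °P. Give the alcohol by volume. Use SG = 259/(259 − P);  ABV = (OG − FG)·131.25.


OG = 259/(259 − 13.3) = 1.0541
FG = 259/(259 − 6.2) = 1.0245
ABV = (1.0541 − 1.0245)·131.25

3.8858 % ABV


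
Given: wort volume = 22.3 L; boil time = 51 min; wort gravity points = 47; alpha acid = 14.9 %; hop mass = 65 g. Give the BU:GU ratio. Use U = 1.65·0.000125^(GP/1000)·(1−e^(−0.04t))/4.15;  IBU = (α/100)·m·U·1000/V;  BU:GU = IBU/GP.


U = 1.65·0.000125^(47/1000)·(1−e^(−0.04·51))/4.15 = 0.2267
IBU = (14.9/100)·65·0.2267·1000/22.3 = 98.4669
BU:GU = 98.4669/47

2.0950


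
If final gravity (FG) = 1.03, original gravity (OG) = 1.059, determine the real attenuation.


AA = (OG−FG)/(OG−1)·100;  RA = AA·0.8192
AA = (1.059 − 1.03)/(1.059 − 1)·100 = 49.1525
RA = 49.1525·0.8192

40.2658 %


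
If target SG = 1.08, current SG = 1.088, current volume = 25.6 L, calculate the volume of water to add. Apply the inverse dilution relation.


V_water = V·((SG_curr − 1)/(SG_target − 1) − 1)
V_water = 25.6·((1.088 − 1)/(1.08 − 1) − 1)

2.5600 L


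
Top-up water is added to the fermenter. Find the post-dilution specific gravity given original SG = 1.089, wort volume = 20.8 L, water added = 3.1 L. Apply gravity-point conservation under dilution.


SG_new = 1 + (SG_old − 1)·V_old/(V_old + V_water)
pts = (1.089 − 1)·1000·20.8/(20.8 + 3.1) = 77.4561
SG_new = 1 + 77.4561/1000

1.0775


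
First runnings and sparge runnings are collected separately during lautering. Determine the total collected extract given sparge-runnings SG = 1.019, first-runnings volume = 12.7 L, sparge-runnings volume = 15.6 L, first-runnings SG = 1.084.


total = Σ (SG_i − 1)·1000·V_i
first = (1.084 − 1)·1000·12.7 = 1066.8000
sparge = (1.019 − 1)·1000·15.6 = 296.4000
total = 1066.8000 + 296.4000

1363.2000 gravity·L


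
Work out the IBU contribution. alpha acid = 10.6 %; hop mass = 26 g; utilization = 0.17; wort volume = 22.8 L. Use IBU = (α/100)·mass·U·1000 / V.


IBU = (10.6/100)·26·0.17·1000 / 22.8

20.5491 IBU


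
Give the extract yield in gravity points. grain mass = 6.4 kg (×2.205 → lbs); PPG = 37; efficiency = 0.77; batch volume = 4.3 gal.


points = lbs × PPG × eff / vol
lbs = 6.4 × 2.205 = 14.1120
points = 14.1120 × 37 × 0.77 / 4.3

93.5002 points


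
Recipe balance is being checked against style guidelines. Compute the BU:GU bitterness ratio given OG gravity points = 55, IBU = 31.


BU:GU = IBU / OG_points
BU:GU = 31 / 55

0.5636


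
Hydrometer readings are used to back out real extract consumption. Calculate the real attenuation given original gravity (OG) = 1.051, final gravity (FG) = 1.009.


AA = (OG−FG)/(OG−1)·100;  RA = AA·0.8192
AA = (1.051 − 1.009)/(1.051 − 1)·100 = 82.3529
RA = 82.3529·0.8192

67.4635 %


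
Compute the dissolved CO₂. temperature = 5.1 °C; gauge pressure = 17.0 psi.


vols = (P + 14.695)·(0.01821 + 0.09011·e^(−0.04·T))
vols = (17.0 + 14.695)·(0.01821 + 0.09011·e^(−0.04·5.1))

2.9062 volumes


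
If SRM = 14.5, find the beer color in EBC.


EBC = SRM · 1.97
EBC = 14.5 · 1.97

28.5650 EBC


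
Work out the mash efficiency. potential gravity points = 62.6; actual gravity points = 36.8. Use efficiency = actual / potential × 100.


efficiency = 36.8 / 62.6 × 100

58.7859 %


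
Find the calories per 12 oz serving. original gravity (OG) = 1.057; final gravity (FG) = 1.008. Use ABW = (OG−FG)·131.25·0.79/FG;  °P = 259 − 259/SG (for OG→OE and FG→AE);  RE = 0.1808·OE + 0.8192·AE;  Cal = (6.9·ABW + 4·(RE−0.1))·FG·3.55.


ABW = (1.057 − 1.008)·131.25·0.79/1.008 = 5.0404
OE = 259 − 259/1.057 = 13.9669 °P
AE = 259 − 259/1.008 = 2.0556 °P
RE = 0.1808·13.9669 + 0.8192·2.0556 = 4.2091 °P
Cal = (6.9·5.0404 + 4·(4.2091−0.1))·1.008·3.55

183.2678 kcal


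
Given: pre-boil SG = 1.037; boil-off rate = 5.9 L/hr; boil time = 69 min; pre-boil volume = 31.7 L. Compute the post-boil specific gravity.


V_post = V_pre − rate·(t/60);  SG_post = 1 + (SG_pre−1)·V_pre/V_post
V_post = 31.7 − 5.9·(69/60) = 24.9150
SG_post = 1 + (1.037 − 1)·31.7/24.9150

1.0471


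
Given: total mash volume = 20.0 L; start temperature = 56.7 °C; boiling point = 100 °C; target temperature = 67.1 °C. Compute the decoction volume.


V_dec = V_total·(T_target − T_start)/(T_boil − T_start)
V_dec = 20.0·(67.1 − 56.7)/(100 − 56.7)

4.8037 L


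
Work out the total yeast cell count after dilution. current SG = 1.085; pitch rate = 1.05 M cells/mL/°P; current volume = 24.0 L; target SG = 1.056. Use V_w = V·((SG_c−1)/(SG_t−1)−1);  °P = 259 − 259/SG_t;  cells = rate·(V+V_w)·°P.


V_w = 24.0·((1.085−1)/(1.056−1)−1) = 12.4286
V_final = 24.0 + 12.4286 = 36.4286
°P = 259 − 259/1.056 = 13.7348
cells = 1.05·36.4286·13.7348

525.3580 billion cells


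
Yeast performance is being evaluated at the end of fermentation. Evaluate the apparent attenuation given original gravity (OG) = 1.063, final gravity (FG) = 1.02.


AA = (OG − FG)/(OG − 1) · 100
AA = (1.063 − 1.02)/(1.063 − 1) · 100

68.2540 %


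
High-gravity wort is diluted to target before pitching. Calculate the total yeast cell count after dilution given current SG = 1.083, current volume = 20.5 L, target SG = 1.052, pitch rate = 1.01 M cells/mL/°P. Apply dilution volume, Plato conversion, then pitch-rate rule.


V_w = V·((SG_c−1)/(SG_t−1)−1);  °P = 259 − 259/SG_t;  cells = rate·(V+V_w)·°P
V_w = 20.5·((1.083−1)/(1.052−1)−1) = 12.2212
V_final = 20.5 + 12.2212 = 32.7212
°P = 259 − 259/1.052 = 12.8023
cells = 1.01·32.7212·12.8023

423.0945 billion cells


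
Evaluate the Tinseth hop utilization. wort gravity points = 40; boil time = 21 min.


U = 1.65·0.000125^(GP/1000) · (1 − e^(−0.04·t))/4.15
bigness = 1.65·0.000125^(40/1000) = 1.1518
boil_factor = (1 − e^(−0.04·21))/4.15 = 0.1369
U = 1.1518 · 0.1369

0.1577


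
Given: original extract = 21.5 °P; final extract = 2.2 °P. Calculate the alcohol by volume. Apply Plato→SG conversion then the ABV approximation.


SG = 259/(259 − P);  ABV = (OG − FG)·131.25
OG = 259/(259 − 21.5) = 1.0905
FG = 259/(259 − 2.2) = 1.0086
ABV = (1.0905 − 1.0086)·131.25

10.7572 % ABV


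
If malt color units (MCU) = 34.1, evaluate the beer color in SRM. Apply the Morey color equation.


SRM = 1.4922 · MCU^0.6859
SRM = 1.4922 · 34.1^0.6859

16.7936 SRM


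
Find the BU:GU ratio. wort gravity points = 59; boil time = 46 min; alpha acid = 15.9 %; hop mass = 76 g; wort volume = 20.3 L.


U = 1.65·0.000125^(GP/1000)·(1−e^(−0.04t))/4.15;  IBU = (α/100)·m·U·1000/V;  BU:GU = IBU/GP
U = 1.65·0.000125^(59/1000)·(1−e^(−0.04·46))/4.15 = 0.1968
IBU = (15.9/100)·76·0.1968·1000/20.3 = 117.1544
BU:GU = 117.1544/59

1.9857


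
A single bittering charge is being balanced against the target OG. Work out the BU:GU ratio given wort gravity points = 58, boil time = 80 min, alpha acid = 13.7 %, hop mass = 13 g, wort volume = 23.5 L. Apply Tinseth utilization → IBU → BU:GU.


U = 1.65·0.000125^(GP/1000)·(1−e^(−0.04t))/4.15;  IBU = (α/100)·m·U·1000/V;  BU:GU = IBU/GP
U = 1.65·0.000125^(58/1000)·(1−e^(−0.04·80))/4.15 = 0.2265
IBU = (13.7/100)·13·0.2265·1000/23.5 = 17.1624
BU:GU = 17.1624/58

0.2959


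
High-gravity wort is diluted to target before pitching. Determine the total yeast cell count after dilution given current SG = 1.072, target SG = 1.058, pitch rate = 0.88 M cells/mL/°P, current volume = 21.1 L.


V_w = V·((SG_c−1)/(SG_t−1)−1);  °P = 259 − 259/SG_t;  cells = rate·(V+V_w)·°P
V_w = 21.1·((1.072−1)/(1.058−1)−1) = 5.0931
V_final = 21.1 + 5.0931 = 26.1931
°P = 259 − 259/1.058 = 14.1985
cells = 0.88·26.1931·14.1985

327.2742 billion cells


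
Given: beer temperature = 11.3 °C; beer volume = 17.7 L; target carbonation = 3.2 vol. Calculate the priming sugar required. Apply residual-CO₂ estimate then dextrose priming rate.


residual = 14.695·(0.01821 + 0.09011·e^(−0.04·T));  sugar = (target − residual)·4.0·V
residual = 14.695·(0.01821 + 0.09011·e^(−0.04·11.3)) = 1.1102
sugar = (3.2 − 1.1102)·4.0·17.7

147.9554 g


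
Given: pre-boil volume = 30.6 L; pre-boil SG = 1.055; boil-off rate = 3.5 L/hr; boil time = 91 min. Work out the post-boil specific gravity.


V_post = V_pre − rate·(t/60);  SG_post = 1 + (SG_pre−1)·V_pre/V_post
V_post = 30.6 − 3.5·(91/60) = 25.2917
SG_post = 1 + (1.055 − 1)·30.6/25.2917

1.0665


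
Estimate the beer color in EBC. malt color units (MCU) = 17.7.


SRM = 1.4922·MCU^0.6859;  EBC = SRM·1.97
SRM = 1.4922·17.7^0.6859 = 10.7106
EBC = 10.7106·1.97

21.0998 EBC


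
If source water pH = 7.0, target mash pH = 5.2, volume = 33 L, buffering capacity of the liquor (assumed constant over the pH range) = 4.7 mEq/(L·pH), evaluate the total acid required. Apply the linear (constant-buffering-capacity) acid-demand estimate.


acid = buffering capacity · (pH_source − pH_target) · V
acid = 4.7 · (7.0 − 5.2) · 33

279.1800 mEq


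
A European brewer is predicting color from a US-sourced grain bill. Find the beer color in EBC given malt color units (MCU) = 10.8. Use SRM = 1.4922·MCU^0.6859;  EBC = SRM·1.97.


SRM = 1.4922·10.8^0.6859 = 7.6322
EBC = 7.6322·1.97

15.0355 EBC


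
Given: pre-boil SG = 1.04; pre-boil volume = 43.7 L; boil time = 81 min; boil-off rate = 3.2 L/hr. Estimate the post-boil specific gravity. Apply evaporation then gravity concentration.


V_post = V_pre − rate·(t/60);  SG_post = 1 + (SG_pre−1)·V_pre/V_post
V_post = 43.7 − 3.2·(81/60) = 39.3800
SG_post = 1 + (1.04 − 1)·43.7/39.3800

1.0444


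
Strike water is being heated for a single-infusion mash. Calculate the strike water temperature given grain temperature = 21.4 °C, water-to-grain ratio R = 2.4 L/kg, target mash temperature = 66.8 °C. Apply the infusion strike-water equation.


T_strike = (0.41/R)·(T_mash − T_grain) + T_mash
T_strike = (0.41/2.4)·(66.8 − 21.4) + 66.8

74.5558 °C


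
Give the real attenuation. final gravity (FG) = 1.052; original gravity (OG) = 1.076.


AA = (OG−FG)/(OG−1)·100;  RA = AA·0.8192
AA = (1.076 − 1.052)/(1.076 − 1)·100 = 31.5789
RA = 31.5789·0.8192

25.8695 %


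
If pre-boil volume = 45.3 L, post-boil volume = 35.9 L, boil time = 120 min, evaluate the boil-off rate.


rate = (V_pre − V_post) / (t_min/60)
rate = (45.3 − 35.9) / (120/60)

4.7000 L/hr


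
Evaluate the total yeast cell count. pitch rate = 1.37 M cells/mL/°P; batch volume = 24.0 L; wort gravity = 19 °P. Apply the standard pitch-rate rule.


cells (billions) = rate · V_L · °P
cells = 1.37 · 24.0 · 19

624.7200 billion cells


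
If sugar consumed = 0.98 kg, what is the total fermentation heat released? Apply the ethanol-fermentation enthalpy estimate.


Q = m_sugar · 590 kJ/kg
Q = 0.98 · 590

578.2000 kJ


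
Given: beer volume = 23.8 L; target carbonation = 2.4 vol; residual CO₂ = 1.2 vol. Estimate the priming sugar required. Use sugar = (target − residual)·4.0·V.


sugar = (2.4 − 1.2)·4.0·23.8

114.2400 g


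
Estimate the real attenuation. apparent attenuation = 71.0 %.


RA = AA · 0.8192
RA = 71.0 · 0.8192

58.1632 %


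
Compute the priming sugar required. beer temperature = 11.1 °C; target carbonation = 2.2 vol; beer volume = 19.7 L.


residual = 14.695·(0.01821 + 0.09011·e^(−0.04·T));  sugar = (target − residual)·4.0·V
residual = 14.695·(0.01821 + 0.09011·e^(−0.04·11.1)) = 1.1170
sugar = (2.2 − 1.1170)·4.0·19.7

85.3402 g


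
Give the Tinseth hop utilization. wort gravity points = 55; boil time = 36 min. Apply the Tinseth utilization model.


U = 1.65·0.000125^(GP/1000) · (1 − e^(−0.04·t))/4.15
bigness = 1.65·0.000125^(55/1000) = 1.0065
boil_factor = (1 − e^(−0.04·36))/4.15 = 0.1839
U = 1.0065 · 0.1839

0.1851


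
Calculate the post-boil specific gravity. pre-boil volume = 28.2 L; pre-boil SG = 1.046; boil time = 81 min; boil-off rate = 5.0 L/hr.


V_post = V_pre − rate·(t/60);  SG_post = 1 + (SG_pre−1)·V_pre/V_post
V_post = 28.2 − 5.0·(81/60) = 21.4500
SG_post = 1 + (1.046 − 1)·28.2/21.4500

1.0605


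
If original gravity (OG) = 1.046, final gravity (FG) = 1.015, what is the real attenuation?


AA = (OG−FG)/(OG−1)·100;  RA = AA·0.8192
AA = (1.046 − 1.015)/(1.046 − 1)·100 = 67.3913
RA = 67.3913·0.8192

55.2070 %


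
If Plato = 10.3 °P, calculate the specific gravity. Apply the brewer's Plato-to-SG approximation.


SG = 259/(259 − P)
SG = 259/(259 − 10.3)

1.0414


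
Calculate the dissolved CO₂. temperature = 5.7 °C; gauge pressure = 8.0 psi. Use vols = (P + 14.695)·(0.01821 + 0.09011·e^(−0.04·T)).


vols = (8.0 + 14.695)·(0.01821 + 0.09011·e^(−0.04·5.7))

2.0414 volumes


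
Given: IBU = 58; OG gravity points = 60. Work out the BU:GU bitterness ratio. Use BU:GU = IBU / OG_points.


BU:GU = 58 / 60

0.9667


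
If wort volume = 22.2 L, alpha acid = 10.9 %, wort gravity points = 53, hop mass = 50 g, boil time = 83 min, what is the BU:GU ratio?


U = 1.65·0.000125^(GP/1000)·(1−e^(−0.04t))/4.15;  IBU = (α/100)·m·U·1000/V;  BU:GU = IBU/GP
U = 1.65·0.000125^(53/1000)·(1−e^(−0.04·83))/4.15 = 0.2380
IBU = (10.9/100)·50·0.2380·1000/22.2 = 58.4284
BU:GU = 58.4284/53

1.1024


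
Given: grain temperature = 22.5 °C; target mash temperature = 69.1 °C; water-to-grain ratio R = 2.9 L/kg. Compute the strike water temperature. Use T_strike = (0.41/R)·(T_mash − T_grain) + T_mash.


T_strike = (0.41/2.9)·(69.1 − 22.5) + 69.1

75.6883 °C


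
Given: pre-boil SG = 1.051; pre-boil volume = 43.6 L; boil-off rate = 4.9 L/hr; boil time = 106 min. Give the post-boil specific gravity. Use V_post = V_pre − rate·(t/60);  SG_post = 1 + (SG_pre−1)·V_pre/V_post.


V_post = 43.6 − 4.9·(106/60) = 34.9433
SG_post = 1 + (1.051 − 1)·43.6/34.9433

1.0636


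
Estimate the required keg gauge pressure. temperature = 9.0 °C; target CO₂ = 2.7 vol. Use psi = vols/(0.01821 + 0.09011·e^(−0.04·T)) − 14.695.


psi = 2.7/(0.01821 + 0.09011·e^(−0.04·9.0)) − 14.695

18.6064 psi


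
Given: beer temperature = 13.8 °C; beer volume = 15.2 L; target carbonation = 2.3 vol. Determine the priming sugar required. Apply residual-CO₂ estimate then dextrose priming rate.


residual = 14.695·(0.01821 + 0.09011·e^(−0.04·T));  sugar = (target − residual)·4.0·V
residual = 14.695·(0.01821 + 0.09011·e^(−0.04·13.8)) = 1.0300
sugar = (2.3 − 1.0300)·4.0·15.2

77.2131 g


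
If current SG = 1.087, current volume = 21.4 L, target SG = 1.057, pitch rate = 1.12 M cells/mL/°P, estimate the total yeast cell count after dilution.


V_w = V·((SG_c−1)/(SG_t−1)−1);  °P = 259 − 259/SG_t;  cells = rate·(V+V_w)·°P
V_w = 21.4·((1.087−1)/(1.057−1)−1) = 11.2632
V_final = 21.4 + 11.2632 = 32.6632
°P = 259 − 259/1.057 = 13.9669
cells = 1.12·32.6632·13.9669

510.9470 billion cells


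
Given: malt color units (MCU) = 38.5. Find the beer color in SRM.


SRM = 1.4922 · MCU^0.6859
SRM = 1.4922 · 38.5^0.6859

18.2513 SRM


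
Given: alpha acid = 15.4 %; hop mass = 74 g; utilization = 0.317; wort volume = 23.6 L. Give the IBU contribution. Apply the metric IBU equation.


IBU = (α/100)·mass·U·1000 / V
IBU = (15.4/100)·74·0.317·1000 / 23.6

153.0734 IBU


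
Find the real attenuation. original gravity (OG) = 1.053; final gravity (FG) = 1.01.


AA = (OG−FG)/(OG−1)·100;  RA = AA·0.8192
AA = (1.053 − 1.01)/(1.053 − 1)·100 = 81.1321
RA = 81.1321·0.8192

66.4634 %


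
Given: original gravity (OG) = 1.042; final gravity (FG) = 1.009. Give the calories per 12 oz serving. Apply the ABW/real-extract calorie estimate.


ABW = (OG−FG)·131.25·0.79/FG;  °P = 259 − 259/SG (for OG→OE and FG→AE);  RE = 0.1808·OE + 0.8192·AE;  Cal = (6.9·ABW + 4·(RE−0.1))·FG·3.55
ABW = (1.042 − 1.009)·131.25·0.79/1.009 = 3.3912
OE = 259 − 259/1.042 = 10.4395 °P
AE = 259 − 259/1.009 = 2.3102 °P
RE = 0.1808·10.4395 + 0.8192·2.3102 = 3.7800 °P
Cal = (6.9·3.3912 + 4·(3.7800−0.1))·1.009·3.55

136.5404 kcal


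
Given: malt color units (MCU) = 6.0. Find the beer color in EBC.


SRM = 1.4922·MCU^0.6859;  EBC = SRM·1.97
SRM = 1.4922·6.0^0.6859 = 5.0999
EBC = 5.0999·1.97

10.0468 EBC


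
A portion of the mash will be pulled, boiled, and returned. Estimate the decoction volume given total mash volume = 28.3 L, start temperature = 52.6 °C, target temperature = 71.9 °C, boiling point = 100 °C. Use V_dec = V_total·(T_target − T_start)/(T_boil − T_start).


V_dec = 28.3·(71.9 − 52.6)/(100 − 52.6)

11.5230 L


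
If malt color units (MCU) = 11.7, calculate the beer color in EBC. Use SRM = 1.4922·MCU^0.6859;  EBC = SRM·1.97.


SRM = 1.4922·11.7^0.6859 = 8.0630
EBC = 8.0630·1.97

15.8841 EBC


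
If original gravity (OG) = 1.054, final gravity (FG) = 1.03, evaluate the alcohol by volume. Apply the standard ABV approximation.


ABV = (OG − FG) · 131.25
ABV = (1.054 − 1.03) · 131.25

3.1500 % ABV


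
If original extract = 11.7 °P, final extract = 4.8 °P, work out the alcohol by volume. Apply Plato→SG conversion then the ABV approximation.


SG = 259/(259 − P);  ABV = (OG − FG)·131.25
OG = 259/(259 − 11.7) = 1.0473
FG = 259/(259 − 4.8) = 1.0189
ABV = (1.0473 − 1.0189)·131.25

3.7312 % ABV


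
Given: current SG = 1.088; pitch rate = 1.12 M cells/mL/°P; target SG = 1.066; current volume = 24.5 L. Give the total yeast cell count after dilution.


V_w = V·((SG_c−1)/(SG_t−1)−1);  °P = 259 − 259/SG_t;  cells = rate·(V+V_w)·°P
V_w = 24.5·((1.088−1)/(1.066−1)−1) = 8.1667
V_final = 24.5 + 8.1667 = 32.6667
°P = 259 − 259/1.066 = 16.0356
cells = 1.12·32.6667·16.0356

586.6909 billion cells


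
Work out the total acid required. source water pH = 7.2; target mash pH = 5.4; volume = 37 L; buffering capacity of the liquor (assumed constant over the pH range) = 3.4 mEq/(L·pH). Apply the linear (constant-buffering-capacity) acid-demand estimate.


acid = buffering capacity · (pH_source − pH_target) · V
acid = 3.4 · (7.2 − 5.4) · 37

226.4400 mEq


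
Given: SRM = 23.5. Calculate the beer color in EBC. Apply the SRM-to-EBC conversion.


EBC = SRM · 1.97
EBC = 23.5 · 1.97

46.2950 EBC


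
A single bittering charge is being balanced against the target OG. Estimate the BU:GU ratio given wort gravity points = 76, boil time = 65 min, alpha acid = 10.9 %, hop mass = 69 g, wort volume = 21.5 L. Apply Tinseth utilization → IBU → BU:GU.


U = 1.65·0.000125^(GP/1000)·(1−e^(−0.04t))/4.15;  IBU = (α/100)·m·U·1000/V;  BU:GU = IBU/GP
U = 1.65·0.000125^(76/1000)·(1−e^(−0.04·65))/4.15 = 0.1859
IBU = (10.9/100)·69·0.1859·1000/21.5 = 65.0311
BU:GU = 65.0311/76

0.8557


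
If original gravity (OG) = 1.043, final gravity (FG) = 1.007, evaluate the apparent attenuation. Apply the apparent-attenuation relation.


AA = (OG − FG)/(OG − 1) · 100
AA = (1.043 − 1.007)/(1.043 − 1) · 100

83.7209 %


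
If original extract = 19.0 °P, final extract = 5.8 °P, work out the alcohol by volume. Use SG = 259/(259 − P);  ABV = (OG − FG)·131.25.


OG = 259/(259 − 19.0) = 1.0792
FG = 259/(259 − 5.8) = 1.0229
ABV = (1.0792 − 1.0229)·131.25

7.3841 % ABV


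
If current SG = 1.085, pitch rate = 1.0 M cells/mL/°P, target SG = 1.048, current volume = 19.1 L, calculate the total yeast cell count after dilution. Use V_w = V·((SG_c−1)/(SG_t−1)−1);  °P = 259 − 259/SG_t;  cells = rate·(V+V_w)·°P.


V_w = 19.1·((1.085−1)/(1.048−1)−1) = 14.7229
V_final = 19.1 + 14.7229 = 33.8229
°P = 259 − 259/1.048 = 11.8626
cells = 1.0·33.8229·11.8626

401.2276 billion cells


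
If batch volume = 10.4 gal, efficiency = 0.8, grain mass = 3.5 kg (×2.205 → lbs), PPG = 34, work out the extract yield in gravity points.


points = lbs × PPG × eff / vol
lbs = 3.5 × 2.205 = 7.7175
points = 7.7175 × 34 × 0.8 / 10.4

20.1842 points


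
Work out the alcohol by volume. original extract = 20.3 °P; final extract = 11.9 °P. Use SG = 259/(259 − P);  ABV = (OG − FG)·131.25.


OG = 259/(259 − 20.3) = 1.0850
FG = 259/(259 − 11.9) = 1.0482
ABV = (1.0850 − 1.0482)·131.25

4.8412 % ABV


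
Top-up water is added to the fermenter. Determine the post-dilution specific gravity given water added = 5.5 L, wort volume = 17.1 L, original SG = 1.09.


SG_new = 1 + (SG_old − 1)·V_old/(V_old + V_water)
pts = (1.09 − 1)·1000·17.1/(17.1 + 5.5) = 68.0973
SG_new = 1 + 68.0973/1000

1.0681


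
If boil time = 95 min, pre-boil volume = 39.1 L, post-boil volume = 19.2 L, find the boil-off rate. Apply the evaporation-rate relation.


rate = (V_pre − V_post) / (t_min/60)
rate = (39.1 − 19.2) / (95/60)

12.5684 L/hr


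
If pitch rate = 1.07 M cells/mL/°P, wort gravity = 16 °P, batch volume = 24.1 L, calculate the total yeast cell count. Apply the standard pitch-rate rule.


cells (billions) = rate · V_L · °P
cells = 1.07 · 24.1 · 16

412.5920 billion cells


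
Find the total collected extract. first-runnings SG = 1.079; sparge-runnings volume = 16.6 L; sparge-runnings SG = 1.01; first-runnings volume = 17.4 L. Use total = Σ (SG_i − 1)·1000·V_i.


first = (1.079 − 1)·1000·17.4 = 1374.6000
sparge = (1.01 − 1)·1000·16.6 = 166.0000
total = 1374.6000 + 166.0000

1540.6000 gravity·L


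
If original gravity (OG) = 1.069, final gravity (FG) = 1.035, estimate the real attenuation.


AA = (OG−FG)/(OG−1)·100;  RA = AA·0.8192
AA = (1.069 − 1.035)/(1.069 − 1)·100 = 49.2754
RA = 49.2754·0.8192

40.3664 %


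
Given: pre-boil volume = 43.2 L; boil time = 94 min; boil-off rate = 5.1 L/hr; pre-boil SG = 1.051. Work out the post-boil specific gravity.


V_post = V_pre − rate·(t/60);  SG_post = 1 + (SG_pre−1)·V_pre/V_post
V_post = 43.2 − 5.1·(94/60) = 35.2100
SG_post = 1 + (1.051 − 1)·43.2/35.2100

1.0626


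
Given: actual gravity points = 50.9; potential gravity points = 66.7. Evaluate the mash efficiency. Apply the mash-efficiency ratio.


efficiency = actual / potential × 100
efficiency = 50.9 / 66.7 × 100

76.3118 %


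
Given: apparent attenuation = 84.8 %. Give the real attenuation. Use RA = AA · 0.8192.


RA = 84.8 · 0.8192

69.4682 %


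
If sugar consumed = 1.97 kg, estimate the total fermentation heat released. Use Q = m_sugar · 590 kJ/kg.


Q = 1.97 · 590

1162.3000 kJ


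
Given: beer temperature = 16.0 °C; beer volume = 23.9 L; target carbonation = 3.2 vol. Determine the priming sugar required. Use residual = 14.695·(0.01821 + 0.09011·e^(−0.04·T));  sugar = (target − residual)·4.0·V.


residual = 14.695·(0.01821 + 0.09011·e^(−0.04·16.0)) = 0.9658
sugar = (3.2 − 0.9658)·4.0·23.9

213.5877 g


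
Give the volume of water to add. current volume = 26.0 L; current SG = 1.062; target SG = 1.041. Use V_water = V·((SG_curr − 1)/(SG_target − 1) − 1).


V_water = 26.0·((1.062 − 1)/(1.041 − 1) − 1)

13.3171 L


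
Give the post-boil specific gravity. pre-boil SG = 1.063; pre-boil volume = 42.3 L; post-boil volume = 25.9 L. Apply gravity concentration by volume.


SG_post = 1 + (SG_pre − 1)·V_pre/V_post
pts_pre = (1.063 − 1)·1000 = 63.0000
pts_post = 63.0000·42.3/25.9 = 102.8919
SG_post = 1 + 102.8919/1000

1.1029


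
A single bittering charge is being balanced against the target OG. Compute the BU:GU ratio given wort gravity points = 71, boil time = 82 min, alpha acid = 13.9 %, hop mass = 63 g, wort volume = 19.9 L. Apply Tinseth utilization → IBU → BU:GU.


U = 1.65·0.000125^(GP/1000)·(1−e^(−0.04t))/4.15;  IBU = (α/100)·m·U·1000/V;  BU:GU = IBU/GP
U = 1.65·0.000125^(71/1000)·(1−e^(−0.04·82))/4.15 = 0.2021
IBU = (13.9/100)·63·0.2021·1000/19.9 = 88.9532
BU:GU = 88.9532/71

1.2529


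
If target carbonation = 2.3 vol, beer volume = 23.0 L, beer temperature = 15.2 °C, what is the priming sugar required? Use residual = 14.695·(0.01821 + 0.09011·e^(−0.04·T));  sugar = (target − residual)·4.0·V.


residual = 14.695·(0.01821 + 0.09011·e^(−0.04·15.2)) = 0.9885
sugar = (2.3 − 0.9885)·4.0·23.0

120.6559 g


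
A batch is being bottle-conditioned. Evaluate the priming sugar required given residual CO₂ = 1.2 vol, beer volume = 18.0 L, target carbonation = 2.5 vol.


sugar = (target − residual)·4.0·V
sugar = (2.5 − 1.2)·4.0·18.0

93.6000 g


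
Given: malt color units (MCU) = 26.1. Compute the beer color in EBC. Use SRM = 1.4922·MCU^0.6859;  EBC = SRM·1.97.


SRM = 1.4922·26.1^0.6859 = 13.9798
EBC = 13.9798·1.97

27.5402 EBC


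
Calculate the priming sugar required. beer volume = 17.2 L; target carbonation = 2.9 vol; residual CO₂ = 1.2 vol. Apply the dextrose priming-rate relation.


sugar = (target − residual)·4.0·V
sugar = (2.9 − 1.2)·4.0·17.2

116.9600 g


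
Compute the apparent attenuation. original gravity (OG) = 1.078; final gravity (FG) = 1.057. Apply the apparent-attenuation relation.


AA = (OG − FG)/(OG − 1) · 100
AA = (1.078 − 1.057)/(1.078 − 1) · 100

26.9231 %


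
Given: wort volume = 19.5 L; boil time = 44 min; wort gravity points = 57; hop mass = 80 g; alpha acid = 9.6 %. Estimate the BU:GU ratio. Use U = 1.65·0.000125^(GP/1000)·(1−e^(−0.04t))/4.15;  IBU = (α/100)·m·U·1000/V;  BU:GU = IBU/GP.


U = 1.65·0.000125^(57/1000)·(1−e^(−0.04·44))/4.15 = 0.1972
IBU = (9.6/100)·80·0.1972·1000/19.5 = 77.6771
BU:GU = 77.6771/57

1.3628


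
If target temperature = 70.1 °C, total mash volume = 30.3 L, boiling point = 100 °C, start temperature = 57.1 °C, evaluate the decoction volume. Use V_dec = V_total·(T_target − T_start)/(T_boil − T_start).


V_dec = 30.3·(70.1 − 57.1)/(100 − 57.1)

9.1818 L


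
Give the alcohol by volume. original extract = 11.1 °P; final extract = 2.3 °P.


SG = 259/(259 − P);  ABV = (OG − FG)·131.25
OG = 259/(259 − 11.1) = 1.0448
FG = 259/(259 − 2.3) = 1.0090
ABV = (1.0448 − 1.0090)·131.25

4.7009 % ABV


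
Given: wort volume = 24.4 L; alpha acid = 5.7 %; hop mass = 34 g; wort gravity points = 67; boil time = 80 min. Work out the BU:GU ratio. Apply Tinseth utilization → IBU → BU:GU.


U = 1.65·0.000125^(GP/1000)·(1−e^(−0.04t))/4.15;  IBU = (α/100)·m·U·1000/V;  BU:GU = IBU/GP
U = 1.65·0.000125^(67/1000)·(1−e^(−0.04·80))/4.15 = 0.2089
IBU = (5.7/100)·34·0.2089·1000/24.4 = 16.5890
BU:GU = 16.5890/67

0.2476


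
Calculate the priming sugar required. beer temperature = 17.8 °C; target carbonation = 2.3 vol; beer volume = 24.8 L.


residual = 14.695·(0.01821 + 0.09011·e^(−0.04·T));  sugar = (target − residual)·4.0·V
residual = 14.695·(0.01821 + 0.09011·e^(−0.04·17.8)) = 0.9173
sugar = (2.3 − 0.9173)·4.0·24.8

137.1625 g


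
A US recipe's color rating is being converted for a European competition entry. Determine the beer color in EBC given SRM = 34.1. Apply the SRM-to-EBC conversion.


EBC = SRM · 1.97
EBC = 34.1 · 1.97

67.1770 EBC


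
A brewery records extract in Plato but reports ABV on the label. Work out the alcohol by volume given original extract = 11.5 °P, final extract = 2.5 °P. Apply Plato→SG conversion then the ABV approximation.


SG = 259/(259 − P);  ABV = (OG − FG)·131.25
OG = 259/(259 − 11.5) = 1.0465
FG = 259/(259 − 2.5) = 1.0097
ABV = (1.0465 − 1.0097)·131.25

4.8192 % ABV


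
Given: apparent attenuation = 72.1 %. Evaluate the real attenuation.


RA = AA · 0.8192
RA = 72.1 · 0.8192

59.0643 %


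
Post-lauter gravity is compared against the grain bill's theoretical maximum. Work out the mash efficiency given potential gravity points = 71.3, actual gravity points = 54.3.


efficiency = actual / potential × 100
efficiency = 54.3 / 71.3 × 100

76.1571 %


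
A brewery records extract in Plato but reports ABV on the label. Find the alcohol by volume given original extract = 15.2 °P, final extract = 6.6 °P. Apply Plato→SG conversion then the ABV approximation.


SG = 259/(259 − P);  ABV = (OG − FG)·131.25
OG = 259/(259 − 15.2) = 1.0623
FG = 259/(259 − 6.6) = 1.0261
ABV = (1.0623 − 1.0261)·131.25

4.7509 % ABV


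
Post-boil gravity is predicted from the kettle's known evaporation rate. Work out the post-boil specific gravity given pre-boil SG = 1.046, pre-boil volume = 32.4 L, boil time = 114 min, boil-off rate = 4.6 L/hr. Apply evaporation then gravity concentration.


V_post = V_pre − rate·(t/60);  SG_post = 1 + (SG_pre−1)·V_pre/V_post
V_post = 32.4 − 4.6·(114/60) = 23.6600
SG_post = 1 + (1.046 − 1)·32.4/23.6600

1.0630


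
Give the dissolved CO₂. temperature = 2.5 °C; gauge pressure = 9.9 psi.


vols = (P + 14.695)·(0.01821 + 0.09011·e^(−0.04·T))
vols = (9.9 + 14.695)·(0.01821 + 0.09011·e^(−0.04·2.5))

2.4532 volumes


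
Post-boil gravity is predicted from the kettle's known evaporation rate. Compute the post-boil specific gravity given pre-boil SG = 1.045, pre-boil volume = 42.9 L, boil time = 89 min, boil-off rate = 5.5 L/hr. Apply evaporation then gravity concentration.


V_post = V_pre − rate·(t/60);  SG_post = 1 + (SG_pre−1)·V_pre/V_post
V_post = 42.9 − 5.5·(89/60) = 34.7417
SG_post = 1 + (1.045 − 1)·42.9/34.7417

1.0556


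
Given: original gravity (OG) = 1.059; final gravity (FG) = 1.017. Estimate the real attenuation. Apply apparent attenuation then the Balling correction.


AA = (OG−FG)/(OG−1)·100;  RA = AA·0.8192
AA = (1.059 − 1.017)/(1.059 − 1)·100 = 71.1864
RA = 71.1864·0.8192

58.3159 %


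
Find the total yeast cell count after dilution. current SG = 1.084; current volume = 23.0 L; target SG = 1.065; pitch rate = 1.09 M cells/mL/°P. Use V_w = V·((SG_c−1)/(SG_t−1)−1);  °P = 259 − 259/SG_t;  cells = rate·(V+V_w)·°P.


V_w = 23.0·((1.084−1)/(1.065−1)−1) = 6.7231
V_final = 23.0 + 6.7231 = 29.7231
°P = 259 − 259/1.065 = 15.8075
cells = 1.09·29.7231·15.8075

512.1342 billion cells
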